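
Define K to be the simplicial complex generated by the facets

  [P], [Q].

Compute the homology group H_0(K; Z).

H_0 ≅ Z^2.

Fix the vertex order P < Q and write every simplex with vertices in increasing order. Then dim K = 0 and the simplices of K are:

  0-simplices (2): P, Q

Hence C_0 ≅ Z^2.

Computing H_k = (kernel of ∂_k) / (image of ∂_{k+1}):

  H_0: rank C_0 − rank ∂_1 = 2 − 0 = 2, and there is no ∂_1, so H_0 ≅ Z^2.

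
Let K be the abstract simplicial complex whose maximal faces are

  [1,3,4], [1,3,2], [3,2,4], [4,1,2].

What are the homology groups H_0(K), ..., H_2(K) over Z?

H_0 ≅ Z,  H_1 = 0,  H_2 ≅ Z.

Take the total order 1 < 2 < 3 < 4 on the vertex set. Then K (dimension 2) consists of the simplices:

  0-simplices (4): [1], [2], [3], [4]
  1-simplices (6): [1,2], [1,3], [1,4], [2,3], [2,4], [3,4]
  2-simplices (4): [1,2,3], [1,2,4], [1,3,4], [2,3,4]

Hence C_0 ≅ Z^4, C_1 ≅ Z^6, C_2 ≅ Z^4.

Boundary ∂_1: C_1 → C_0 maps an edge to its endpoints' difference, ∂[p,q] = q − p.
This gives a 4×6 integer matrix of rank 3; reducing to Smith normal form yields diagonal entries (1,1,1).

The boundary map ∂_2: C_2 → C_1 acts by ∂[p,q,r] = [q,r] − [p,r] + [p,q]. For instance
  ∂[1,3,4] = [3,4] − [1,4] + [1,3],
  ∂[2,3,4] = [3,4] − [2,4] + [2,3].
This gives a 6×4 integer matrix of rank 3; reducing to Smith normal form yields diagonal entries (1,1,1).

Reading off H_k = ker ∂_k / im ∂_{k+1}:

  H_0: rank C_0 − rank ∂_1 = 4 − 3 = 1, and the invariant factors of ∂_1 are all 1, so H_0 ≅ Z.
  H_1: rank ker ∂_1 − rank ∂_2 = (6 − 3) − 3 = 0, and the invariant factors of ∂_2 are all 1, so H_1 ≅ 0.
  H_2: rank ker ∂_2 − rank ∂_3 = (4 − 3) − 0 = 1, and there is no ∂_3, so H_2 ≅ Z.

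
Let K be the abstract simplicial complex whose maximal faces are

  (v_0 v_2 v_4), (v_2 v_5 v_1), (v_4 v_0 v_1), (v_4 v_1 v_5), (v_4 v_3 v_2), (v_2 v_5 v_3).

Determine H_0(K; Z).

We work with the vertex ordering v_0 < v_1 < v_2 < v_3 < v_4 < v_5. The simplices of K, each written with vertices in increasing order, are:

  0-simplices (6): [v_0], [v_1], [v_2], [v_3], [v_4], [v_5]
  1-simplices (12): [v_0,v_1], [v_0,v_2], [v_0,v_4], [v_1,v_2], [v_1,v_4], [v_1,v_5], [v_2,v_3], [v_2,v_4], [v_2,v_5], [v_3,v_4], [v_3,v_5], [v_4,v_5]
  2-simplices (6): [v_0,v_1,v_4], [v_0,v_2,v_4], [v_1,v_2,v_5], [v_1,v_4,v_5], [v_2,v_3,v_4], [v_2,v_3,v_5]

so the chain groups are C_0 ≅ Z^6, C_1 ≅ Z^12, C_2 ≅ Z^6.

The boundary map ∂_1: C_1 → C_0 maps an edge to its endpoints' difference, ∂[p,q] = q − p. For instance
  ∂[v_2,v_3] = [v_3] − [v_2].
The 6×12 boundary matrix has rank 5 and Smith normal form diag(1,1,1,1,1).

Boundary ∂_2: C_2 → C_1 sends each 2-simplex [p,q,r] to [q,r] − [p,r] + [p,q]. For instance
  ∂[v_2,v_3,v_4] = [v_3,v_4] − [v_2,v_4] + [v_2,v_3],
  ∂[v_0,v_2,v_4] = [v_2,v_4] − [v_0,v_4] + [v_0,v_2].
The resulting 12×6 matrix has rank 6, and its Smith normal form has invariant factors (1,1,1,1,1,1).

Now H_k = ker ∂_k / im ∂_{k+1}, so:

  H_0: rank C_0 − rank ∂_1 = 6 − 5 = 1, and the invariant factors of ∂_1 are all 1, so H_0 = Z.

(K is a triangulation of the cylinder S^1 x I.)

H_0 ≅ Z.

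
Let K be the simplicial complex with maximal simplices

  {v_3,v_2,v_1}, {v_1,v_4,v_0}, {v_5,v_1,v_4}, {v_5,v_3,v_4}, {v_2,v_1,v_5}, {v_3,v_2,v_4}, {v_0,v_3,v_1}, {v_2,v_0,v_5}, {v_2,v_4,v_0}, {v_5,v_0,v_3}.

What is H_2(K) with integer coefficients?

H_2 = 0.

Fix the vertex order v_0 < v_1 < v_2 < v_3 < v_4 < v_5 and write every simplex with vertices in increasing order. Then dim K = 2 and the simplices of K are:

  0-simplices (6): [v_0], [v_1], [v_2], [v_3], [v_4], [v_5]
  1-simplices (15): (15 of them)
  2-simplices (10): [v_0,v_1,v_3], [v_0,v_1,v_4], [v_0,v_2,v_4], [v_0,v_2,v_5], [v_0,v_3,v_5], [v_1,v_2,v_3], [v_1,v_2,v_5], [v_1,v_4,v_5], [v_2,v_3,v_4], [v_3,v_4,v_5]

so the chain groups are C_0 ≅ Z^6, C_1 ≅ Z^15, C_2 ≅ Z^10.

∂_1: C_1 → C_0 sends each edge [p,q] (with p < q) to q − p.
The 6×15 boundary matrix has rank 5 and Smith normal form diag(1,1,1,1,1).

The boundary map ∂_2: C_2 → C_1 sends each 2-simplex [p,q,r] to [q,r] − [p,r] + [p,q]. For instance
  ∂[v_3,v_4,v_5] = [v_4,v_5] − [v_3,v_5] + [v_3,v_4],
  ∂[v_0,v_2,v_4] = [v_2,v_4] − [v_0,v_4] + [v_0,v_2].
As a 15×10 matrix over Z this has rank 10, with invariant factors (1,1,1,1,1,1,1,1,1,2).

From H_k ≅ ker(∂_k) / im(∂_{k+1}) we obtain:

  H_2: rank ker ∂_2 − rank ∂_3 = (10 − 10) − 0 = 0, and there is no ∂_3, so H_2 ≅ 0.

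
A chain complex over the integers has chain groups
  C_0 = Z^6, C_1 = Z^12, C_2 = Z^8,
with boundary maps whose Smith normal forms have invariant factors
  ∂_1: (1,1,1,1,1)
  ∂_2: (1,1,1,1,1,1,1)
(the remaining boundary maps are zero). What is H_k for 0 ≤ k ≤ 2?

H_0 ≅ Z,  H_1 = 0,  H_2 ≅ Z.

H_0: b_0 = 6 − 0 − 5 = 1; torsion from ∂_1 factors > 1: none. So H_0 ≅ Z.
H_1: b_1 = 12 − 5 − 7 = 0; torsion from ∂_2 factors > 1: none. So H_1 ≅ 0.
H_2: b_2 = 8 − 7 − 0 = 1; torsion from ∂_3 factors > 1: none. So H_2 ≅ Z.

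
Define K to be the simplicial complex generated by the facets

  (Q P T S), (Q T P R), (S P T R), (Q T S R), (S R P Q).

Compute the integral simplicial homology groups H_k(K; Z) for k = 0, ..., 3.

Take the total order P < Q < R < S < T on the vertex set. Then K (dimension 3) consists of the simplices:

  0-simplices (5): P, Q, R, S, T
  1-simplices (10): PQ, PR, PS, PT, QR, QS, QT, RS, RT, ST
  2-simplices (10): PQR, PQS, PQT, PRS, PRT, PST, QRS, QRT, QST, RST
  3-simplices (5): PQRS, PQRT, PQST, PRST, QRST

giving chain groups C_0 ≅ Z^5, C_1 ≅ Z^10, C_2 ≅ Z^10, C_3 ≅ Z^5.

∂_1: C_1 → C_0 is given by ∂[p,q] = [q] − [p]. For instance
  ∂RT = T − R.
This gives a 5×10 integer matrix of rank 4; reducing to Smith normal form yields diagonal entries (1,1,1,1).

∂_2: C_2 → C_1 maps a triangle to the signed sum of its edges. For instance
  ∂PQT = QT − PT + PQ,
  ∂PRS = RS − PS + PR.
This gives a 10×10 integer matrix of rank 6; reducing to Smith normal form yields diagonal entries (1,1,1,1,1,1).

Boundary ∂_3: C_3 → C_2 sends each 3-simplex σ to the alternating sum Σ_i (−1)^i (σ with its i-th vertex removed). For instance
  ∂QRST = RST − QST + QRT − QRS,
  ∂PQRS = QRS − PRS + PQS − PQR.
As a 10×5 matrix over Z this has rank 4, with invariant factors (1,1,1,1).

From H_k ≅ ker(∂_k) / im(∂_{k+1}) we obtain:

  H_0: rank C_0 − rank ∂_1 = 5 − 4 = 1, and the invariant factors of ∂_1 are all 1, so H_0 ≅ Z.
  H_1: rank ker ∂_1 − rank ∂_2 = (10 − 4) − 6 = 0, and the invariant factors of ∂_2 are all 1, so H_1 ≅ 0.
  H_2: rank ker ∂_2 − rank ∂_3 = (10 − 6) − 4 = 0, and the invariant factors of ∂_3 are all 1, so H_2 ≅ 0.
  H_3: rank ker ∂_3 − rank ∂_4 = (5 − 4) − 0 = 1, and there is no ∂_4, so H_3 ≅ Z.

(K is a triangulation of the 3-sphere S^3.)

H_0 = Z,  H_1 = 0,  H_2 = 0,  H_3 = Z.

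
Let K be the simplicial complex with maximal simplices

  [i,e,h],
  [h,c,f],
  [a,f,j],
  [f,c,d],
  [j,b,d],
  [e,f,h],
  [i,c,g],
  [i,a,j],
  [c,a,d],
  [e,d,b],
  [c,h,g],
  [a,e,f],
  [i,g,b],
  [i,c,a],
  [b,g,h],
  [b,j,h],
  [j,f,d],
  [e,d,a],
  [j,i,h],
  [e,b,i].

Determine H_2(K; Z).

H_2 ≅ 0.

K has 10 vertices, 30 edges, 20 triangles.
rank ∂_2 = 20, rank ∂_3 = 0 ⇒ b_2 = 20 − 20 − 0 = 0. So H_2 = 0.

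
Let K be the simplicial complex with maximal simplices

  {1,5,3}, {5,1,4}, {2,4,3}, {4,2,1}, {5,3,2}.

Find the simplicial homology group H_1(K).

Fix the vertex order 1 < 2 < 3 < 4 < 5 and write every simplex with vertices in increasing order. Then dim K = 2 and the simplices of K are:

  0-simplices (5): [1], [2], [3], [4], [5]
  1-simplices (10): [1,2], [1,3], [1,4], [1,5], [2,3], [2,4], [2,5], [3,4], [3,5], [4,5]
  2-simplices (5): [1,2,4], [1,3,5], [1,4,5], [2,3,4], [2,3,5]

Hence C_0 ≅ Z^5, C_1 ≅ Z^10, C_2 ≅ Z^5.

∂_1: C_1 → C_0 sends each edge [p,q] (with p < q) to q − p. For instance
  ∂[1,2] = [2] − [1].
As a 5×10 matrix over Z this has rank 4, with invariant factors (1,1,1,1).

Boundary ∂_2: C_2 → C_1 sends each 2-simplex [p,q,r] to [q,r] − [p,r] + [p,q]. For instance
  ∂[2,3,4] = [3,4] − [2,4] + [2,3],
  ∂[1,3,5] = [3,5] − [1,5] + [1,3].
As a 10×5 matrix over Z this has rank 5, with invariant factors (1,1,1,1,1).

Now H_k = ker ∂_k / im ∂_{k+1}, so:

  H_1: rank ker ∂_1 − rank ∂_2 = (10 − 4) − 5 = 1, and the invariant factors of ∂_2 are all 1, so H_1 ≅ Z.

H_1 = Z.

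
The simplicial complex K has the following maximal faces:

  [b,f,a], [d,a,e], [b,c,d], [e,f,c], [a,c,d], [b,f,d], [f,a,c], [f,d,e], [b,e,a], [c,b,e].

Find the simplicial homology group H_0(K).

H_0 = Z.

Order the vertices as a < b < c < d < e < f. Listing each simplex with vertices in this order, K has dimension 2 with simplices:

  0-simplices (6): a, b, c, d, e, f
  1-simplices (15): ab, ac, ad, ae, af, bc, bd, be, bf, cd, ce, cf, de, df, ef
  2-simplices (10): abe, abf, acd, acf, ade, bcd, bce, bdf, cef, def

giving chain groups C_0 ≅ Z^6, C_1 ≅ Z^15, C_2 ≅ Z^10.

∂_1: C_1 → C_0 maps an edge to its endpoints' difference, ∂[p,q] = q − p. For instance
  ∂df = f − d.
This gives a 6×15 integer matrix of rank 5; reducing to Smith normal form yields diagonal entries (1,1,1,1,1).

Boundary ∂_2: C_2 → C_1 sends each 2-simplex [p,q,r] to [q,r] − [p,r] + [p,q]. For instance
  ∂bce = ce − be + bc,
  ∂def = ef − df + de.
The resulting 15×10 matrix has rank 10, and its Smith normal form has invariant factors (1,1,1,1,1,1,1,1,1,2).

Computing H_k = (kernel of ∂_k) / (image of ∂_{k+1}):

  H_0: rank C_0 − rank ∂_1 = 6 − 5 = 1, and the invariant factors of ∂_1 are all 1, so H_0 = Z.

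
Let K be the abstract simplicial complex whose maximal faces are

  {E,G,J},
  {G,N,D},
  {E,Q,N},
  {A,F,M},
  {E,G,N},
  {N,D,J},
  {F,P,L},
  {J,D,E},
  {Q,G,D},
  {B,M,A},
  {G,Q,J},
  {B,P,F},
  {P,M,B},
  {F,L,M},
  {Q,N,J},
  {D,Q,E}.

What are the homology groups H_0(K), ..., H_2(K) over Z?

H_0 = Z^2,  H_1 = Z × Z/2,  H_2 = 0.

K has 12 vertices, 27 edges, 16 triangles.
rank ∂_0 = 0, rank ∂_1 = 10 ⇒ b_0 = 12 − 0 − 10 = 2; all invariant factors of ∂_1 are 1 so no torsion. So H_0 ≅ Z^2.
rank ∂_1 = 10, rank ∂_2 = 16 ⇒ b_1 = 27 − 10 − 16 = 1; ∂_2 has invariant factor(s) [2] giving torsion. So H_1 ≅ Z × Z/2.
rank ∂_2 = 16, rank ∂_3 = 0 ⇒ b_2 = 16 − 16 − 0 = 0. So H_2 ≅ 0.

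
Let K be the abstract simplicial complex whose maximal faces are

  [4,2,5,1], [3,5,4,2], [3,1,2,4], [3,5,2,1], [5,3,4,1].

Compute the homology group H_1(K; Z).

Fix the vertex order 1 < 2 < 3 < 4 < 5 and write every simplex with vertices in increasing order. Then dim K = 3 and the simplices of K are:

  0-simplices (5): [1], [2], [3], [4], [5]
  1-simplices (10): [1,2], [1,3], [1,4], [1,5], [2,3], [2,4], [2,5], [3,4], [3,5], [4,5]
  2-simplices (10): [1,2,3], [1,2,4], [1,2,5], [1,3,4], [1,3,5], [1,4,5], [2,3,4], [2,3,5], [2,4,5], [3,4,5]
  3-simplices (5): [1,2,3,4], [1,2,3,5], [1,2,4,5], [1,3,4,5], [2,3,4,5]

so the chain groups are C_0 ≅ Z^5, C_1 ≅ Z^10, C_2 ≅ Z^10, C_3 ≅ Z^5.

∂_1: C_1 → C_0 maps an edge to its endpoints' difference, ∂[p,q] = q − p.
The 5×10 boundary matrix has rank 4 and Smith normal form diag(1,1,1,1).

Boundary ∂_2: C_2 → C_1 acts by ∂[p,q,r] = [q,r] − [p,r] + [p,q]. For instance
  ∂[1,3,4] = [3,4] − [1,4] + [1,3],
  ∂[2,3,4] = [3,4] − [2,4] + [2,3].
The resulting 10×10 matrix has rank 6, and its Smith normal form has invariant factors (1,1,1,1,1,1).

∂_3: C_3 → C_2 sends each 3-simplex σ to the alternating sum Σ_i (−1)^i (σ with its i-th vertex removed). For instance
  ∂[2,3,4,5] = [3,4,5] − [2,4,5] + [2,3,5] − [2,3,4],
  ∂[1,2,3,5] = [2,3,5] − [1,3,5] + [1,2,5] − [1,2,3].
This gives a 10×5 integer matrix of rank 4; reducing to Smith normal form yields diagonal entries (1,1,1,1).

Reading off H_k = ker ∂_k / im ∂_{k+1}:

  H_1: rank ker ∂_1 − rank ∂_2 = (10 − 4) − 6 = 0, and the invariant factors of ∂_2 are all 1, so H_1 = 0.

H_1 = 0.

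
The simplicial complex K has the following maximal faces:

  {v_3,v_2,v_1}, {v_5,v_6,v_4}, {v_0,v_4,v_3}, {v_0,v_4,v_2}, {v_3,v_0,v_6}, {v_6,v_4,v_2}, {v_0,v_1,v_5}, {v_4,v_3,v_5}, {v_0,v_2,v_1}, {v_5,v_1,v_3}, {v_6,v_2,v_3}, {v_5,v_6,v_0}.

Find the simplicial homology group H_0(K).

We work with the vertex ordering v_0 < v_1 < v_2 < v_3 < v_4 < v_5 < v_6. The simplices of K, each written with vertices in increasing order, are:

  0-simplices (7): [v_0], [v_1], [v_2], [v_3], [v_4], [v_5], [v_6]
  1-simplices (18): (18 of them)
  2-simplices (12): (12 of them)

so the chain groups are C_0 ≅ Z^7, C_1 ≅ Z^18, C_2 ≅ Z^12.

Boundary ∂_1: C_1 → C_0 is given by ∂[p,q] = [q] − [p].
The resulting 7×18 matrix has rank 6, and its Smith normal form has invariant factors (1,1,1,1,1,1).

∂_2: C_2 → C_1 maps a triangle to the signed sum of its edges. For instance
  ∂[v_0,v_1,v_2] = [v_1,v_2] − [v_0,v_2] + [v_0,v_1],
  ∂[v_2,v_3,v_6] = [v_3,v_6] − [v_2,v_6] + [v_2,v_3].
The resulting 18×12 matrix has rank 12, and its Smith normal form has invariant factors (1,1,1,1,1,1,1,1,1,1,1,2).

Computing H_k = (kernel of ∂_k) / (image of ∂_{k+1}):

  H_0: rank C_0 − rank ∂_1 = 7 − 6 = 1, and the invariant factors of ∂_1 are all 1, so H_0 ≅ Z.

H_0 ≅ Z.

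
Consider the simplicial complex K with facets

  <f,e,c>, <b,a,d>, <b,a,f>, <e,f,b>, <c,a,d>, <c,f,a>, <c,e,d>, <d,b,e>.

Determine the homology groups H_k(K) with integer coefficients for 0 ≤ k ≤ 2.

H_0 = Z,  H_1 = 0,  H_2 = Z.

Order the vertices as a < b < c < d < e < f. Listing each simplex with vertices in this order, K has dimension 2 with simplices:

  0-simplices (6): a, b, c, d, e, f
  1-simplices (12): ab, ac, ad, af, bd, be, bf, cd, ce, cf, de, ef
  2-simplices (8): abd, abf, acd, acf, bde, bef, cde, cef

so the chain groups are C_0 ≅ Z^6, C_1 ≅ Z^12, C_2 ≅ Z^8.

Boundary ∂_1: C_1 → C_0 is given by ∂[p,q] = [q] − [p].
This gives a 6×12 integer matrix of rank 5; reducing to Smith normal form yields diagonal entries (1,1,1,1,1).

The boundary map ∂_2: C_2 → C_1 acts by ∂[p,q,r] = [q,r] − [p,r] + [p,q]. For instance
  ∂cde = de − ce + cd,
  ∂acf = cf − af + ac.
The 12×8 boundary matrix has rank 7 and Smith normal form diag(1,1,1,1,1,1,1).

Computing H_k = (kernel of ∂_k) / (image of ∂_{k+1}):

  H_0: rank C_0 − rank ∂_1 = 6 − 5 = 1, and the invariant factors of ∂_1 are all 1, so H_0 ≅ Z.
  H_1: rank ker ∂_1 − rank ∂_2 = (12 − 5) − 7 = 0, and the invariant factors of ∂_2 are all 1, so H_1 ≅ 0.
  H_2: rank ker ∂_2 − rank ∂_3 = (8 − 7) − 0 = 1, and there is no ∂_3, so H_2 ≅ Z.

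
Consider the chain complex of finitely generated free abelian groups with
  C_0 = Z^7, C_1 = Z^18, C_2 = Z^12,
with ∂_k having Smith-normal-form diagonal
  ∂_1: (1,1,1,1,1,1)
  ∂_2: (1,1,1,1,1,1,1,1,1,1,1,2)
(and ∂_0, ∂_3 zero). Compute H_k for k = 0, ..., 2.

H_0 ≅ Z,  H_1 ≅ Z/2,  H_2 = 0.

H_0: b_0 = 7 − 0 − 6 = 1; torsion from ∂_1 factors > 1: none. So H_0 ≅ Z.
H_1: b_1 = 18 − 6 − 12 = 0; torsion from ∂_2 factors > 1: [2]. So H_1 ≅ Z/2.
H_2: b_2 = 12 − 12 − 0 = 0; torsion from ∂_3 factors > 1: none. So H_2 ≅ 0.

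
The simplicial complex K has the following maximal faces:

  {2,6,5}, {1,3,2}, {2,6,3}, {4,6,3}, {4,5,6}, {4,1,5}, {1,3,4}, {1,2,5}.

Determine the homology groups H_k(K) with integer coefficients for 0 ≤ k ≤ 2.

H_0 = Z,  H_1 = 0,  H_2 = Z.

Take the total order 1 < 2 < 3 < 4 < 5 < 6 on the vertex set. Then K (dimension 2) consists of the simplices:

  0-simplices (6): [1], [2], [3], [4], [5], [6]
  1-simplices (12): [1,2], [1,3], [1,4], [1,5], [2,3], [2,5], [2,6], [3,4], [3,6], [4,5], [4,6], [5,6]
  2-simplices (8): [1,2,3], [1,2,5], [1,3,4], [1,4,5], [2,3,6], [2,5,6], [3,4,6], [4,5,6]

Hence C_0 ≅ Z^6, C_1 ≅ Z^12, C_2 ≅ Z^8.

The boundary map ∂_1: C_1 → C_0 is given by ∂[p,q] = [q] − [p].
This gives a 6×12 integer matrix of rank 5; reducing to Smith normal form yields diagonal entries (1,1,1,1,1).

Boundary ∂_2: C_2 → C_1 acts by ∂[p,q,r] = [q,r] − [p,r] + [p,q]. For instance
  ∂[2,3,6] = [3,6] − [2,6] + [2,3],
  ∂[1,2,5] = [2,5] − [1,5] + [1,2].
The 12×8 boundary matrix has rank 7 and Smith normal form diag(1,1,1,1,1,1,1).

Reading off H_k = ker ∂_k / im ∂_{k+1}:

  H_0: rank C_0 − rank ∂_1 = 6 − 5 = 1, and the invariant factors of ∂_1 are all 1, so H_0 ≅ Z.
  H_1: rank ker ∂_1 − rank ∂_2 = (12 − 5) − 7 = 0, and the invariant factors of ∂_2 are all 1, so H_1 ≅ 0.
  H_2: rank ker ∂_2 − rank ∂_3 = (8 − 7) − 0 = 1, and there is no ∂_3, so H_2 ≅ Z.

As a check, the Euler characteristic is 6 − 12 + 8 = 2, which agrees with 1 − 0 + 1 = 2.
(K is a triangulation of the 2-sphere S^2.)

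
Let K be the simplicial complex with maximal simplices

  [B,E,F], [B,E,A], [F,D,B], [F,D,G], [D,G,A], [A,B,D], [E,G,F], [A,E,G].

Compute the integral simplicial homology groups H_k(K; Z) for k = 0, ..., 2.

Take the total order A < B < D < E < F < G on the vertex set. Then K (dimension 2) consists of the simplices:

  0-simplices (6): A, B, D, E, F, G
  1-simplices (12): AB, AD, AE, AG, BD, BE, BF, DF, DG, EF, EG, FG
  2-simplices (8): ABD, ABE, ADG, AEG, BDF, BEF, DFG, EFG

giving chain groups C_0 ≅ Z^6, C_1 ≅ Z^12, C_2 ≅ Z^8.

Boundary ∂_1: C_1 → C_0 is given by ∂[p,q] = [q] − [p].
The resulting 6×12 matrix has rank 5, and its Smith normal form has invariant factors (1,1,1,1,1).

The boundary map ∂_2: C_2 → C_1 maps a triangle to the signed sum of its edges. For instance
  ∂EFG = FG − EG + EF,
  ∂ABE = BE − AE + AB.
As a 12×8 matrix over Z this has rank 7, with invariant factors (1,1,1,1,1,1,1).

From H_k ≅ ker(∂_k) / im(∂_{k+1}) we obtain:

  H_0: rank C_0 − rank ∂_1 = 6 − 5 = 1, and the invariant factors of ∂_1 are all 1, so H_0 = Z.
  H_1: rank ker ∂_1 − rank ∂_2 = (12 − 5) − 7 = 0, and the invariant factors of ∂_2 are all 1, so H_1 = 0.
  H_2: rank ker ∂_2 − rank ∂_3 = (8 − 7) − 0 = 1, and there is no ∂_3, so H_2 = Z.

(K is a triangulation of the 2-sphere S^2.)

H_0 = Z,  H_1 = 0,  H_2 = Z.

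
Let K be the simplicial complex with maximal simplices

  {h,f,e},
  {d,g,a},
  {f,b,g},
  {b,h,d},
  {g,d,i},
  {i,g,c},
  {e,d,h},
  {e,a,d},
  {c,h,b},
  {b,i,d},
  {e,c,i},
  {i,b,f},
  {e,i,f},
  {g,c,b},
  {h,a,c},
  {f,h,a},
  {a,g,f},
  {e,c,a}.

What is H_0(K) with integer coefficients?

We work with the vertex ordering a < b < c < d < e < f < g < h < i. The simplices of K, each written with vertices in increasing order, are:

  0-simplices (9): a, b, c, d, e, f, g, h, i
  1-simplices (27): ac, ad, ae, af, ag, ah, bc, bd, bf, bg, bh, bi, ce, cg, ch, ci, de, dg, dh, di, ef, eh, ei, fg, fh, fi, gi
  2-simplices (18): ace, ach, ade, adg, afg, afh, bcg, bch, bdh, bdi, bfg, bfi, cei, cgi, deh, dgi, efh, efi

so the chain groups are C_0 ≅ Z^9, C_1 ≅ Z^27, C_2 ≅ Z^18.

Boundary ∂_1: C_1 → C_0 sends each edge [p,q] (with p < q) to q − p. For instance
  ∂ae = e − a.
The 9×27 boundary matrix has rank 8 and Smith normal form diag(1,1,1,1,1,1,1,1).

Boundary ∂_2: C_2 → C_1 maps a triangle to the signed sum of its edges. For instance
  ∂adg = dg − ag + ad,
  ∂deh = eh − dh + de.
The resulting 27×18 matrix has rank 18, and its Smith normal form has invariant factors (1,1,1,1,1,1,1,1,1,1,1,1,1,1,1,1,1,2).

Reading off H_k = ker ∂_k / im ∂_{k+1}:

  H_0: rank C_0 − rank ∂_1 = 9 − 8 = 1, and the invariant factors of ∂_1 are all 1, so H_0 ≅ Z.

H_0 ≅ Z.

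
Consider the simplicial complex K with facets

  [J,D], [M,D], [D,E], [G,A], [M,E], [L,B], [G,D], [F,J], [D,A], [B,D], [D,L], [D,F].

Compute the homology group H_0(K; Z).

H_0 = Z.

Order the vertices as A < B < D < E < F < G < J < L < M. Listing each simplex with vertices in this order, K has dimension 1 with simplices:

  0-simplices (9): A, B, D, E, F, G, J, L, M
  1-simplices (12): AD, AG, BD, BL, DE, DF, DG, DJ, DL, DM, EM, FJ

so the chain groups are C_0 ≅ Z^9, C_1 ≅ Z^12.

∂_1: C_1 → C_0 maps an edge to its endpoints' difference, ∂[p,q] = q − p. For instance
  ∂DM = M − D.
The 9×12 boundary matrix has rank 8 and Smith normal form diag(1,1,1,1,1,1,1,1).

Reading off H_k = ker ∂_k / im ∂_{k+1}:

  H_0: rank C_0 − rank ∂_1 = 9 − 8 = 1, and the invariant factors of ∂_1 are all 1, so H_0 ≅ Z.

(K is a triangulation of a wedge of 4 circles.)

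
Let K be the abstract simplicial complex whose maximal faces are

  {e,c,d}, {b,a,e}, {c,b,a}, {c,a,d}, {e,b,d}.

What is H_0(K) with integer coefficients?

H_0 = Z.

Order the vertices as a < b < c < d < e. Listing each simplex with vertices in this order, K has dimension 2 with simplices:

  0-simplices (5): a, b, c, d, e
  1-simplices (10): ab, ac, ad, ae, bc, bd, be, cd, ce, de
  2-simplices (5): abc, abe, acd, bde, cde

giving chain groups C_0 ≅ Z^5, C_1 ≅ Z^10, C_2 ≅ Z^5.

∂_1: C_1 → C_0 maps an edge to its endpoints' difference, ∂[p,q] = q − p.
The 5×10 boundary matrix has rank 4 and Smith normal form diag(1,1,1,1).

∂_2: C_2 → C_1 sends each 2-simplex [p,q,r] to [q,r] − [p,r] + [p,q]. For instance
  ∂abc = bc − ac + ab,
  ∂abe = be − ae + ab.
The resulting 10×5 matrix has rank 5, and its Smith normal form has invariant factors (1,1,1,1,1).

Now H_k = ker ∂_k / im ∂_{k+1}, so:

  H_0: rank C_0 − rank ∂_1 = 5 − 4 = 1, and the invariant factors of ∂_1 are all 1, so H_0 = Z.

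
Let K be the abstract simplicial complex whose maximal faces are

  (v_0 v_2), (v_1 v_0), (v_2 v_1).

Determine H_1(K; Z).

Fix the vertex order v_0 < v_1 < v_2 and write every simplex with vertices in increasing order. Then dim K = 1 and the simplices of K are:

  0-simplices (3): [v_0], [v_1], [v_2]
  1-simplices (3): [v_0,v_1], [v_0,v_2], [v_1,v_2]

Hence C_0 ≅ Z^3, C_1 ≅ Z^3.

The boundary map ∂_1: C_1 → C_0 sends each edge [p,q] (with p < q) to q − p.
The 3×3 boundary matrix has rank 2 and Smith normal form diag(1,1).

Computing H_k = (kernel of ∂_k) / (image of ∂_{k+1}):

  H_1: rank ker ∂_1 − rank ∂_2 = (3 − 2) − 0 = 1, and there is no ∂_2, so H_1 = Z.

H_1 = Z.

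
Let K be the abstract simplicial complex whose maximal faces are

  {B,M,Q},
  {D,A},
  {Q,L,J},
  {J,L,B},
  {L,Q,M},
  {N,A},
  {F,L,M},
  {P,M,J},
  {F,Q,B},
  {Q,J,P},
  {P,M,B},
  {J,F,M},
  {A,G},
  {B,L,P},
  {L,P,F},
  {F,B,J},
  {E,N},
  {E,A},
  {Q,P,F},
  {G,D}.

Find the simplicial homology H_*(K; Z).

H_0 = Z^2,  H_1 = Z^4,  H_2 = Z.

Fix the vertex order A < B < D < E < F < G < J < L < M < N < P < Q and write every simplex with vertices in increasing order. Then dim K = 2 and the simplices of K are:

  0-simplices (12): A, B, D, E, F, G, J, L, M, N, P, Q
  1-simplices (27): AD, AE, AG, AN, BF, BJ, BL, BM, BP, BQ, DG, EN, FJ, FL, FM, FP, FQ, JL, JM, JP, JQ, LM, LP, LQ, MP, MQ, PQ
  2-simplices (14): BFJ, BFQ, BJL, BLP, BMP, BMQ, FJM, FLM, FLP, FPQ, JLQ, JMP, JPQ, LMQ

so the chain groups are C_0 ≅ Z^12, C_1 ≅ Z^27, C_2 ≅ Z^14.

∂_1: C_1 → C_0 sends each edge [p,q] (with p < q) to q − p. For instance
  ∂AD = D − A.
The 12×27 boundary matrix has rank 10 and Smith normal form diag(1,1,1,1,1,1,1,1,1,1).

Boundary ∂_2: C_2 → C_1 sends each 2-simplex [p,q,r] to [q,r] − [p,r] + [p,q]. For instance
  ∂BMP = MP − BP + BM,
  ∂FLP = LP − FP + FL.
As a 27×14 matrix over Z this has rank 13, with invariant factors (1,1,1,1,1,1,1,1,1,1,1,1,1).

Reading off H_k = ker ∂_k / im ∂_{k+1}:

  H_0: rank C_0 − rank ∂_1 = 12 − 10 = 2, and the invariant factors of ∂_1 are all 1, so H_0 = Z^2.
  H_1: rank ker ∂_1 − rank ∂_2 = (27 − 10) − 13 = 4, and the invariant factors of ∂_2 are all 1, so H_1 = Z^4.
  H_2: rank ker ∂_2 − rank ∂_3 = (14 − 13) − 0 = 1, and there is no ∂_3, so H_2 = Z.

(K is a triangulation of the disjoint union of a wedge of 2 circles and the torus T^2.)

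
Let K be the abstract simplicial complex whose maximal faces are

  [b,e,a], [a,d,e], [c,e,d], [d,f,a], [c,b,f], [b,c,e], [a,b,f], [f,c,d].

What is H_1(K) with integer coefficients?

H_1 = 0.

Order the vertices as a < b < c < d < e < f. Listing each simplex with vertices in this order, K has dimension 2 with simplices:

  0-simplices (6): a, b, c, d, e, f
  1-simplices (12): ab, ad, ae, af, bc, be, bf, cd, ce, cf, de, df
  2-simplices (8): abe, abf, ade, adf, bce, bcf, cde, cdf

giving chain groups C_0 ≅ Z^6, C_1 ≅ Z^12, C_2 ≅ Z^8.

Boundary ∂_1: C_1 → C_0 maps an edge to its endpoints' difference, ∂[p,q] = q − p.
As a 6×12 matrix over Z this has rank 5, with invariant factors (1,1,1,1,1).

Boundary ∂_2: C_2 → C_1 sends each 2-simplex [p,q,r] to [q,r] − [p,r] + [p,q]. For instance
  ∂cde = de − ce + cd,
  ∂ade = de − ae + ad.
This gives a 12×8 integer matrix of rank 7; reducing to Smith normal form yields diagonal entries (1,1,1,1,1,1,1).

Now H_k = ker ∂_k / im ∂_{k+1}, so:

  H_1: rank ker ∂_1 − rank ∂_2 = (12 − 5) − 7 = 0, and the invariant factors of ∂_2 are all 1, so H_1 = 0.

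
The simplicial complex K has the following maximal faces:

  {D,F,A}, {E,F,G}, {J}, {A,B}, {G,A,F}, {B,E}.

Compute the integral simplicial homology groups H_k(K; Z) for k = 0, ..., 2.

Order the vertices as A < B < D < E < F < G < J. Listing each simplex with vertices in this order, K has dimension 2 with simplices:

  0-simplices (7): A, B, D, E, F, G, J
  1-simplices (9): AB, AD, AF, AG, BE, DF, EF, EG, FG
  2-simplices (3): ADF, AFG, EFG

giving chain groups C_0 ≅ Z^7, C_1 ≅ Z^9, C_2 ≅ Z^3.

∂_1: C_1 → C_0 maps an edge to its endpoints' difference, ∂[p,q] = q − p. For instance
  ∂AG = G − A.
As a 7×9 matrix over Z this has rank 5, with invariant factors (1,1,1,1,1).

Boundary ∂_2: C_2 → C_1 acts by ∂[p,q,r] = [q,r] − [p,r] + [p,q]. For instance
  ∂ADF = DF − AF + AD,
  ∂EFG = FG − EG + EF.
As a 9×3 matrix over Z this has rank 3, with invariant factors (1,1,1).

Now H_k = ker ∂_k / im ∂_{k+1}, so:

  H_0: rank C_0 − rank ∂_1 = 7 − 5 = 2, and the invariant factors of ∂_1 are all 1, so H_0 = Z^2.
  H_1: rank ker ∂_1 − rank ∂_2 = (9 − 5) − 3 = 1, and the invariant factors of ∂_2 are all 1, so H_1 = Z.
  H_2: rank ker ∂_2 − rank ∂_3 = (3 − 3) − 0 = 0, and there is no ∂_3, so H_2 = 0.

H_0 ≅ Z^2,  H_1 ≅ Z,  H_2 = 0.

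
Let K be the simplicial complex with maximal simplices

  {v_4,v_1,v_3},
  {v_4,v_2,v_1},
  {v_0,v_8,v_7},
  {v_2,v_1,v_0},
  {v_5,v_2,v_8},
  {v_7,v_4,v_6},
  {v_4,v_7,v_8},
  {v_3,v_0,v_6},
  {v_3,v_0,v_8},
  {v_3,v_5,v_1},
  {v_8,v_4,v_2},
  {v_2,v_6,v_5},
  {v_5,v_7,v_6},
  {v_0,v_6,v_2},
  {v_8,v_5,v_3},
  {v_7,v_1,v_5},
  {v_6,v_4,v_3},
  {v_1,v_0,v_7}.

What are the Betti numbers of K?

b_0 = 1, b_1 = 2, b_2 = 1.

Fix the vertex order v_0 < v_1 < v_2 < v_3 < v_4 < v_5 < v_6 < v_7 < v_8 and write every simplex with vertices in increasing order. Then dim K = 2 and the simplices of K are:

  0-simplices (9): [v_0], [v_1], [v_2], [v_3], [v_4], [v_5], [v_6], [v_7], [v_8]
  1-simplices (27): (27 of them)
  2-simplices (18): (18 of them)

Hence C_0 ≅ Z^9, C_1 ≅ Z^27, C_2 ≅ Z^18.

∂_1: C_1 → C_0 sends each edge [p,q] (with p < q) to q − p. For instance
  ∂[v_7,v_8] = [v_8] − [v_7].
The resulting 9×27 matrix has rank 8, and its Smith normal form has invariant factors (1,1,1,1,1,1,1,1).

Boundary ∂_2: C_2 → C_1 sends each 2-simplex [p,q,r] to [q,r] − [p,r] + [p,q]. For instance
  ∂[v_0,v_7,v_8] = [v_7,v_8] − [v_0,v_8] + [v_0,v_7],
  ∂[v_4,v_6,v_7] = [v_6,v_7] − [v_4,v_7] + [v_4,v_6].
As a 27×18 matrix over Z this has rank 17, with invariant factors (1,1,1,1,1,1,1,1,1,1,1,1,1,1,1,1,1).

Now H_k = ker ∂_k / im ∂_{k+1}, so:

  H_0: rank C_0 − rank ∂_1 = 9 − 8 = 1, and the invariant factors of ∂_1 are all 1, so H_0 ≅ Z.
  H_1: rank ker ∂_1 − rank ∂_2 = (27 − 8) − 17 = 2, and the invariant factors of ∂_2 are all 1, so H_1 ≅ Z^2.
  H_2: rank ker ∂_2 − rank ∂_3 = (18 − 17) − 0 = 1, and there is no ∂_3, so H_2 ≅ Z.

(K is a triangulation of the torus T^2.)

Hence the Betti numbers are b_0 = 1, b_1 = 2, b_2 = 1.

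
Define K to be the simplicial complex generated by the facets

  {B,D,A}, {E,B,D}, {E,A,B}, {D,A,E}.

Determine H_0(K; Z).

H_0 = Z.

Order the vertices as A < B < D < E. Listing each simplex with vertices in this order, K has dimension 2 with simplices:

  0-simplices (4): A, B, D, E
  1-simplices (6): AB, AD, AE, BD, BE, DE
  2-simplices (4): ABD, ABE, ADE, BDE

Hence C_0 ≅ Z^4, C_1 ≅ Z^6, C_2 ≅ Z^4.

∂_1: C_1 → C_0 maps an edge to its endpoints' difference, ∂[p,q] = q − p. For instance
  ∂AB = B − A.
As a 4×6 matrix over Z this has rank 3, with invariant factors (1,1,1).

The boundary map ∂_2: C_2 → C_1 maps a triangle to the signed sum of its edges. For instance
  ∂ADE = DE − AE + AD,
  ∂BDE = DE − BE + BD.
This gives a 6×4 integer matrix of rank 3; reducing to Smith normal form yields diagonal entries (1,1,1).

From H_k ≅ ker(∂_k) / im(∂_{k+1}) we obtain:

  H_0: rank C_0 − rank ∂_1 = 4 − 3 = 1, and the invariant factors of ∂_1 are all 1, so H_0 = Z.

(K is a triangulation of the 2-sphere S^2.)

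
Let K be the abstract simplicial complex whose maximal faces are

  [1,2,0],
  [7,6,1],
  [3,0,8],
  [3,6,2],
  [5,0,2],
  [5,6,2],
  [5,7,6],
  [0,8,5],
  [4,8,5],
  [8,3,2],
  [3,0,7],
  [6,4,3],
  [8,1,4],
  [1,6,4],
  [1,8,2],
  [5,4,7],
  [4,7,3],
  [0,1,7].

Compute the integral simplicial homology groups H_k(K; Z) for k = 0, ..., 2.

H_0 ≅ Z,  H_1 ≅ Z ⊕ Z/2Z,  H_2 = 0.

Order the vertices as 0 < 1 < 2 < 3 < 4 < 5 < 6 < 7 < 8. Listing each simplex with vertices in this order, K has dimension 2 with simplices:

  0-simplices (9): [0], [1], [2], [3], [4], [5], [6], [7], [8]
  1-simplices (27): (27 of them)
  2-simplices (18): [0,1,2], [0,1,7], [0,2,5], [0,3,7], [0,3,8], [0,5,8], [1,2,8], [1,4,6], [1,4,8], [1,6,7], [2,3,6], [2,3,8], [2,5,6], [3,4,6], [3,4,7], [4,5,7], [4,5,8], [5,6,7]

giving chain groups C_0 ≅ Z^9, C_1 ≅ Z^27, C_2 ≅ Z^18.

∂_1: C_1 → C_0 maps an edge to its endpoints' difference, ∂[p,q] = q − p. For instance
  ∂[0,3] = [3] − [0].
This gives a 9×27 integer matrix of rank 8; reducing to Smith normal form yields diagonal entries (1,1,1,1,1,1,1,1).

The boundary map ∂_2: C_2 → C_1 sends each 2-simplex [p,q,r] to [q,r] − [p,r] + [p,q]. For instance
  ∂[2,5,6] = [5,6] − [2,6] + [2,5],
  ∂[0,2,5] = [2,5] − [0,5] + [0,2].
The resulting 27×18 matrix has rank 18, and its Smith normal form has invariant factors (1,1,1,1,1,1,1,1,1,1,1,1,1,1,1,1,1,2).

From H_k ≅ ker(∂_k) / im(∂_{k+1}) we obtain:

  H_0: rank C_0 − rank ∂_1 = 9 − 8 = 1, and the invariant factors of ∂_1 are all 1, so H_0 = Z.
  H_1: rank ker ∂_1 − rank ∂_2 = (27 − 8) − 18 = 1, and ∂_2 has invariant factor 2 > 1, so H_1 = Z ⊕ Z/2Z.
  H_2: rank ker ∂_2 − rank ∂_3 = (18 − 18) − 0 = 0, and there is no ∂_3, so H_2 = 0.

As a check, the Euler characteristic is 9 − 27 + 18 = 0, which agrees with 1 − 1 + 0 = 0.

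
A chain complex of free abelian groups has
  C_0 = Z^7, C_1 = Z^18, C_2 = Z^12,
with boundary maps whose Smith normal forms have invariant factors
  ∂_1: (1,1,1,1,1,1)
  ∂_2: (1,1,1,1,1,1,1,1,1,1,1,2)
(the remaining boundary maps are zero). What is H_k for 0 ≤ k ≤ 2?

H_0: b_0 = 7 − 0 − 6 = 1; torsion from ∂_1 factors > 1: none. So H_0 ≅ Z.
H_1: b_1 = 18 − 6 − 12 = 0; torsion from ∂_2 factors > 1: [2]. So H_1 ≅ Z_2.
H_2: b_2 = 12 − 12 − 0 = 0; torsion from ∂_3 factors > 1: none. So H_2 ≅ 0.

H_0 ≅ Z,  H_1 ≅ Z_2,  H_2 = 0.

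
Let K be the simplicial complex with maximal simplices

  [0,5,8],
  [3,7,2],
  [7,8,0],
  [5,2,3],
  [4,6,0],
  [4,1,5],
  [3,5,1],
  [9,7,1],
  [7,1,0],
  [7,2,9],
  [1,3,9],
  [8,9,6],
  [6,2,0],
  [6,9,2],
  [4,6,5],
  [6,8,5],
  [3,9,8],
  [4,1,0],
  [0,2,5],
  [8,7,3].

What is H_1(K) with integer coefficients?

H_1 = Z ⊕ Z/2.

Order the vertices as 0 < 1 < 2 < 3 < 4 < 5 < 6 < 7 < 8 < 9. Listing each simplex with vertices in this order, K has dimension 2 with simplices:

  0-simplices (10): [0], [1], [2], [3], [4], [5], [6], [7], [8], [9]
  1-simplices (30): (30 of them)
  2-simplices (20): (20 of them)

giving chain groups C_0 ≅ Z^10, C_1 ≅ Z^30, C_2 ≅ Z^20.

∂_1: C_1 → C_0 sends each edge [p,q] (with p < q) to q − p.
This gives a 10×30 integer matrix of rank 9; reducing to Smith normal form yields diagonal entries (1,1,1,1,1,1,1,1,1).

∂_2: C_2 → C_1 acts by ∂[p,q,r] = [q,r] − [p,r] + [p,q]. For instance
  ∂[0,7,8] = [7,8] − [0,8] + [0,7],
  ∂[2,7,9] = [7,9] − [2,9] + [2,7].
This gives a 30×20 integer matrix of rank 20; reducing to Smith normal form yields diagonal entries (1,1,1,1,1,1,1,1,1,1,1,1,1,1,1,1,1,1,1,2).

Reading off H_k = ker ∂_k / im ∂_{k+1}:

  H_1: rank ker ∂_1 − rank ∂_2 = (30 − 9) − 20 = 1, and ∂_2 has invariant factor 2 > 1, so H_1 ≅ Z ⊕ Z/2.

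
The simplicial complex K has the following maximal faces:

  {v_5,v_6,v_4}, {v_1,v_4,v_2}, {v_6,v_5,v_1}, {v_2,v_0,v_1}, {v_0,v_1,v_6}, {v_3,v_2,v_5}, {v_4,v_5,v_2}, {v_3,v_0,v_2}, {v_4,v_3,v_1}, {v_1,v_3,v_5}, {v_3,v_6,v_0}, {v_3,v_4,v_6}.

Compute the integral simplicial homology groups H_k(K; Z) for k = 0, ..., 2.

H_0 = Z,  H_1 = Z/2Z,  H_2 = 0.

Take the total order v_0 < v_1 < v_2 < v_3 < v_4 < v_5 < v_6 on the vertex set. Then K (dimension 2) consists of the simplices:

  0-simplices (7): [v_0], [v_1], [v_2], [v_3], [v_4], [v_5], [v_6]
  1-simplices (18): (18 of them)
  2-simplices (12): (12 of them)

giving chain groups C_0 ≅ Z^7, C_1 ≅ Z^18, C_2 ≅ Z^12.

∂_1: C_1 → C_0 maps an edge to its endpoints' difference, ∂[p,q] = q − p. For instance
  ∂[v_2,v_4] = [v_4] − [v_2].
The resulting 7×18 matrix has rank 6, and its Smith normal form has invariant factors (1,1,1,1,1,1).

The boundary map ∂_2: C_2 → C_1 sends each 2-simplex [p,q,r] to [q,r] − [p,r] + [p,q]. For instance
  ∂[v_3,v_4,v_6] = [v_4,v_6] − [v_3,v_6] + [v_3,v_4],
  ∂[v_2,v_3,v_5] = [v_3,v_5] − [v_2,v_5] + [v_2,v_3].
The 18×12 boundary matrix has rank 12 and Smith normal form diag(1,1,1,1,1,1,1,1,1,1,1,2).

From H_k ≅ ker(∂_k) / im(∂_{k+1}) we obtain:

  H_0: rank C_0 − rank ∂_1 = 7 − 6 = 1, and the invariant factors of ∂_1 are all 1, so H_0 = Z.
  H_1: rank ker ∂_1 − rank ∂_2 = (18 − 6) − 12 = 0, and ∂_2 has invariant factor 2 > 1, so H_1 = Z/2Z.
  H_2: rank ker ∂_2 − rank ∂_3 = (12 − 12) − 0 = 0, and there is no ∂_3, so H_2 = 0.

As a check, the Euler characteristic is 7 − 18 + 12 = 1, which agrees with 1 − 0 + 0 = 1.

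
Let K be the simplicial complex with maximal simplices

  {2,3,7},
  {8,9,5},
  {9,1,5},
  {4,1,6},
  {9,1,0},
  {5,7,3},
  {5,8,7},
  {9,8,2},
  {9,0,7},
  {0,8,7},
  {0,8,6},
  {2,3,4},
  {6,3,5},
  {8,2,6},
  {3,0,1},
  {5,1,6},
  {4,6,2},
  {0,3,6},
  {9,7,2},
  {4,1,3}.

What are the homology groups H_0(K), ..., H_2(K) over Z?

H_0 ≅ Z,  H_1 ≅ Z ⊕ Z_2,  H_2 = 0.

Order the vertices as 0 < 1 < 2 < 3 < 4 < 5 < 6 < 7 < 8 < 9. Listing each simplex with vertices in this order, K has dimension 2 with simplices:

  0-simplices (10): [0], [1], [2], [3], [4], [5], [6], [7], [8], [9]
  1-simplices (30): (30 of them)
  2-simplices (20): (20 of them)

Hence C_0 ≅ Z^10, C_1 ≅ Z^30, C_2 ≅ Z^20.

Boundary ∂_1: C_1 → C_0 maps an edge to its endpoints' difference, ∂[p,q] = q − p. For instance
  ∂[5,8] = [8] − [5].
The resulting 10×30 matrix has rank 9, and its Smith normal form has invariant factors (1,1,1,1,1,1,1,1,1).

The boundary map ∂_2: C_2 → C_1 sends each 2-simplex [p,q,r] to [q,r] − [p,r] + [p,q]. For instance
  ∂[0,1,9] = [1,9] − [0,9] + [0,1],
  ∂[1,4,6] = [4,6] − [1,6] + [1,4].
As a 30×20 matrix over Z this has rank 20, with invariant factors (1,1,1,1,1,1,1,1,1,1,1,1,1,1,1,1,1,1,1,2).

Now H_k = ker ∂_k / im ∂_{k+1}, so:

  H_0: rank C_0 − rank ∂_1 = 10 − 9 = 1, and the invariant factors of ∂_1 are all 1, so H_0 = Z.
  H_1: rank ker ∂_1 − rank ∂_2 = (30 − 9) − 20 = 1, and ∂_2 has invariant factor 2 > 1, so H_1 = Z ⊕ Z_2.
  H_2: rank ker ∂_2 − rank ∂_3 = (20 − 20) − 0 = 0, and there is no ∂_3, so H_2 = 0.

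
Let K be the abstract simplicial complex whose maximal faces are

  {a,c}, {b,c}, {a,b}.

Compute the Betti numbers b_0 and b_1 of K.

Order the vertices as a < b < c. Listing each simplex with vertices in this order, K has dimension 1 with simplices:

  0-simplices (3): a, b, c
  1-simplices (3): ab, ac, bc

so the chain groups are C_0 ≅ Z^3, C_1 ≅ Z^3.

Boundary ∂_1: C_1 → C_0 maps an edge to its endpoints' difference, ∂[p,q] = q − p.
The 3×3 boundary matrix has rank 2 and Smith normal form diag(1,1).

Reading off H_k = ker ∂_k / im ∂_{k+1}:

  H_0: rank C_0 − rank ∂_1 = 3 − 2 = 1, and the invariant factors of ∂_1 are all 1, so H_0 ≅ Z.
  H_1: rank ker ∂_1 − rank ∂_2 = (3 − 2) − 0 = 1, and there is no ∂_2, so H_1 ≅ Z.

As a check, the Euler characteristic is 3 − 3 = 0, which agrees with 1 − 1 = 0.
(K is a triangulation of the circle S^1.)

Hence the Betti numbers are b_0 = 1, b_1 = 1.

b_0 = 1, b_1 = 1.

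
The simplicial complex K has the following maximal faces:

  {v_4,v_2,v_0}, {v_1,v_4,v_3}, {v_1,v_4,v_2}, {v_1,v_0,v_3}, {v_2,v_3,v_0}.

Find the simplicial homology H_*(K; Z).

H_0 ≅ Z,  H_1 ≅ Z,  H_2 = 0.

Fix the vertex order v_0 < v_1 < v_2 < v_3 < v_4 and write every simplex with vertices in increasing order. Then dim K = 2 and the simplices of K are:

  0-simplices (5): [v_0], [v_1], [v_2], [v_3], [v_4]
  1-simplices (10): [v_0,v_1], [v_0,v_2], [v_0,v_3], [v_0,v_4], [v_1,v_2], [v_1,v_3], [v_1,v_4], [v_2,v_3], [v_2,v_4], [v_3,v_4]
  2-simplices (5): [v_0,v_1,v_3], [v_0,v_2,v_3], [v_0,v_2,v_4], [v_1,v_2,v_4], [v_1,v_3,v_4]

so the chain groups are C_0 ≅ Z^5, C_1 ≅ Z^10, C_2 ≅ Z^5.

∂_1: C_1 → C_0 is given by ∂[p,q] = [q] − [p].
The resulting 5×10 matrix has rank 4, and its Smith normal form has invariant factors (1,1,1,1).

The boundary map ∂_2: C_2 → C_1 acts by ∂[p,q,r] = [q,r] − [p,r] + [p,q]. For instance
  ∂[v_1,v_2,v_4] = [v_2,v_4] − [v_1,v_4] + [v_1,v_2],
  ∂[v_0,v_2,v_4] = [v_2,v_4] − [v_0,v_4] + [v_0,v_2].
This gives a 10×5 integer matrix of rank 5; reducing to Smith normal form yields diagonal entries (1,1,1,1,1).

Now H_k = ker ∂_k / im ∂_{k+1}, so:

  H_0: rank C_0 − rank ∂_1 = 5 − 4 = 1, and the invariant factors of ∂_1 are all 1, so H_0 = Z.
  H_1: rank ker ∂_1 − rank ∂_2 = (10 − 4) − 5 = 1, and the invariant factors of ∂_2 are all 1, so H_1 = Z.
  H_2: rank ker ∂_2 − rank ∂_3 = (5 − 5) − 0 = 0, and there is no ∂_3, so H_2 = 0.

As a check, the Euler characteristic is 5 − 10 + 5 = 0, which agrees with 1 − 1 + 0 = 0.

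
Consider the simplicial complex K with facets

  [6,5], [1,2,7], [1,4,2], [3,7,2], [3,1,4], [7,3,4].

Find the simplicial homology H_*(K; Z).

H_0 = Z^2,  H_1 = Z,  H_2 = 0.

Order the vertices as 1 < 2 < 3 < 4 < 5 < 6 < 7. Listing each simplex with vertices in this order, K has dimension 2 with simplices:

  0-simplices (7): [1], [2], [3], [4], [5], [6], [7]
  1-simplices (11): [1,2], [1,3], [1,4], [1,7], [2,3], [2,4], [2,7], [3,4], [3,7], [4,7], [5,6]
  2-simplices (5): [1,2,4], [1,2,7], [1,3,4], [2,3,7], [3,4,7]

Hence C_0 ≅ Z^7, C_1 ≅ Z^11, C_2 ≅ Z^5.

Boundary ∂_1: C_1 → C_0 maps an edge to its endpoints' difference, ∂[p,q] = q − p. For instance
  ∂[2,4] = [4] − [2].
As a 7×11 matrix over Z this has rank 5, with invariant factors (1,1,1,1,1).

The boundary map ∂_2: C_2 → C_1 sends each 2-simplex [p,q,r] to [q,r] − [p,r] + [p,q]. For instance
  ∂[3,4,7] = [4,7] − [3,7] + [3,4],
  ∂[1,2,7] = [2,7] − [1,7] + [1,2].
The 11×5 boundary matrix has rank 5 and Smith normal form diag(1,1,1,1,1).

From H_k ≅ ker(∂_k) / im(∂_{k+1}) we obtain:

  H_0: rank C_0 − rank ∂_1 = 7 − 5 = 2, and the invariant factors of ∂_1 are all 1, so H_0 ≅ Z^2.
  H_1: rank ker ∂_1 − rank ∂_2 = (11 − 5) − 5 = 1, and the invariant factors of ∂_2 are all 1, so H_1 ≅ Z.
  H_2: rank ker ∂_2 − rank ∂_3 = (5 − 5) − 0 = 0, and there is no ∂_3, so H_2 ≅ 0.

As a check, the Euler characteristic is 7 − 11 + 5 = 1, which agrees with 2 − 1 + 0 = 1.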